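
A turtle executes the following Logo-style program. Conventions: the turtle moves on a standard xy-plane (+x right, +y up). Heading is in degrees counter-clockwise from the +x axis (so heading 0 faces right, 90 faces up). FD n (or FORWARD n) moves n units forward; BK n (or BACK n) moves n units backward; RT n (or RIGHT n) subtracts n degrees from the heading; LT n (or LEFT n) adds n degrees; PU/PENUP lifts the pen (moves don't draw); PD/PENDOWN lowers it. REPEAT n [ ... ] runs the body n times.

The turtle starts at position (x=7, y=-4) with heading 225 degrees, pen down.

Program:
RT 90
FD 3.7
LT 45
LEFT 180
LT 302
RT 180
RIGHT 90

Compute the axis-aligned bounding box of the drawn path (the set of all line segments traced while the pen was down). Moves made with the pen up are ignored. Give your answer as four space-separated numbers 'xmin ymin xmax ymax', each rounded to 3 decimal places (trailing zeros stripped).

Answer: 4.384 -4 7 -1.384

Derivation:
Executing turtle program step by step:
Start: pos=(7,-4), heading=225, pen down
RT 90: heading 225 -> 135
FD 3.7: (7,-4) -> (4.384,-1.384) [heading=135, draw]
LT 45: heading 135 -> 180
LT 180: heading 180 -> 0
LT 302: heading 0 -> 302
RT 180: heading 302 -> 122
RT 90: heading 122 -> 32
Final: pos=(4.384,-1.384), heading=32, 1 segment(s) drawn

Segment endpoints: x in {4.384, 7}, y in {-4, -1.384}
xmin=4.384, ymin=-4, xmax=7, ymax=-1.384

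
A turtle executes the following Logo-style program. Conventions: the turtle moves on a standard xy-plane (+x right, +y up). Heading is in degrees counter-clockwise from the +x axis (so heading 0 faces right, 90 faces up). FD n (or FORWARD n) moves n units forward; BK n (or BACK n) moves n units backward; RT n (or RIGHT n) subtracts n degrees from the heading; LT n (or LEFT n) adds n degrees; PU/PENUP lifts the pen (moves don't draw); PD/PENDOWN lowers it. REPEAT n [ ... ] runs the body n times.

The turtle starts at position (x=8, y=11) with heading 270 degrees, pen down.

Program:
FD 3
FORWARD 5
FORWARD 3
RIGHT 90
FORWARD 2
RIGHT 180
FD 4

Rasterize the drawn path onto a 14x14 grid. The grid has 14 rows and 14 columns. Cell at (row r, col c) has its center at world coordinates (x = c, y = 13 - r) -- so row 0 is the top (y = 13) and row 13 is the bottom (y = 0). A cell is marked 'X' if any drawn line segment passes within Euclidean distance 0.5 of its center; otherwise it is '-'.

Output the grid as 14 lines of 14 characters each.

Answer: --------------
--------------
--------X-----
--------X-----
--------X-----
--------X-----
--------X-----
--------X-----
--------X-----
--------X-----
--------X-----
--------X-----
--------X-----
------XXXXX---

Derivation:
Segment 0: (8,11) -> (8,8)
Segment 1: (8,8) -> (8,3)
Segment 2: (8,3) -> (8,0)
Segment 3: (8,0) -> (6,0)
Segment 4: (6,0) -> (10,0)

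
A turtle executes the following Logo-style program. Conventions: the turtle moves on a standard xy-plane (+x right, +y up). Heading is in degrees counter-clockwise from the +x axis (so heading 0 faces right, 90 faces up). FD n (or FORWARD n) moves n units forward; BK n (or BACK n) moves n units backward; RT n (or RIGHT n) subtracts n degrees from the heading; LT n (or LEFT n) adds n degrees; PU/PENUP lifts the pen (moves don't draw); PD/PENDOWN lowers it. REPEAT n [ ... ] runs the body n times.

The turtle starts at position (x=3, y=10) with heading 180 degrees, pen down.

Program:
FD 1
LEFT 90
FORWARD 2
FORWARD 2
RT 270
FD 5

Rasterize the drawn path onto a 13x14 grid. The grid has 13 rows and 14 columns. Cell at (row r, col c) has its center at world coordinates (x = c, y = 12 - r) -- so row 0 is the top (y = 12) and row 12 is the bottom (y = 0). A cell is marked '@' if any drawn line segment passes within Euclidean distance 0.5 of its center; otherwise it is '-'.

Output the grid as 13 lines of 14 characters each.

Answer: --------------
--------------
--@@----------
--@-----------
--@-----------
--@-----------
--@@@@@@------
--------------
--------------
--------------
--------------
--------------
--------------

Derivation:
Segment 0: (3,10) -> (2,10)
Segment 1: (2,10) -> (2,8)
Segment 2: (2,8) -> (2,6)
Segment 3: (2,6) -> (7,6)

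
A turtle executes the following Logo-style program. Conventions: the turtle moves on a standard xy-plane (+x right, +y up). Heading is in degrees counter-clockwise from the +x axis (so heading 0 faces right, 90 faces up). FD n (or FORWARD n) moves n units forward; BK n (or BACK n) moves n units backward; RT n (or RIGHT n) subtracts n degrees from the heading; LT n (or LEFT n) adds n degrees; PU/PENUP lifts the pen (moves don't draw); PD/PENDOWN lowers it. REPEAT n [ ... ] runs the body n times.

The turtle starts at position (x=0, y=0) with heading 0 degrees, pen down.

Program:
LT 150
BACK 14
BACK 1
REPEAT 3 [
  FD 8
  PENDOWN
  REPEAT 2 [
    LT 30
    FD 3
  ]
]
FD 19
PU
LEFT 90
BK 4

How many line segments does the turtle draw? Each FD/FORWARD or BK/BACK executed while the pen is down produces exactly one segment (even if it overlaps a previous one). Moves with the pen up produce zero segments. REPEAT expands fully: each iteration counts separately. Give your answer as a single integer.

Executing turtle program step by step:
Start: pos=(0,0), heading=0, pen down
LT 150: heading 0 -> 150
BK 14: (0,0) -> (12.124,-7) [heading=150, draw]
BK 1: (12.124,-7) -> (12.99,-7.5) [heading=150, draw]
REPEAT 3 [
  -- iteration 1/3 --
  FD 8: (12.99,-7.5) -> (6.062,-3.5) [heading=150, draw]
  PD: pen down
  REPEAT 2 [
    -- iteration 1/2 --
    LT 30: heading 150 -> 180
    FD 3: (6.062,-3.5) -> (3.062,-3.5) [heading=180, draw]
    -- iteration 2/2 --
    LT 30: heading 180 -> 210
    FD 3: (3.062,-3.5) -> (0.464,-5) [heading=210, draw]
  ]
  -- iteration 2/3 --
  FD 8: (0.464,-5) -> (-6.464,-9) [heading=210, draw]
  PD: pen down
  REPEAT 2 [
    -- iteration 1/2 --
    LT 30: heading 210 -> 240
    FD 3: (-6.464,-9) -> (-7.964,-11.598) [heading=240, draw]
    -- iteration 2/2 --
    LT 30: heading 240 -> 270
    FD 3: (-7.964,-11.598) -> (-7.964,-14.598) [heading=270, draw]
  ]
  -- iteration 3/3 --
  FD 8: (-7.964,-14.598) -> (-7.964,-22.598) [heading=270, draw]
  PD: pen down
  REPEAT 2 [
    -- iteration 1/2 --
    LT 30: heading 270 -> 300
    FD 3: (-7.964,-22.598) -> (-6.464,-25.196) [heading=300, draw]
    -- iteration 2/2 --
    LT 30: heading 300 -> 330
    FD 3: (-6.464,-25.196) -> (-3.866,-26.696) [heading=330, draw]
  ]
]
FD 19: (-3.866,-26.696) -> (12.588,-36.196) [heading=330, draw]
PU: pen up
LT 90: heading 330 -> 60
BK 4: (12.588,-36.196) -> (10.588,-39.66) [heading=60, move]
Final: pos=(10.588,-39.66), heading=60, 12 segment(s) drawn
Segments drawn: 12

Answer: 12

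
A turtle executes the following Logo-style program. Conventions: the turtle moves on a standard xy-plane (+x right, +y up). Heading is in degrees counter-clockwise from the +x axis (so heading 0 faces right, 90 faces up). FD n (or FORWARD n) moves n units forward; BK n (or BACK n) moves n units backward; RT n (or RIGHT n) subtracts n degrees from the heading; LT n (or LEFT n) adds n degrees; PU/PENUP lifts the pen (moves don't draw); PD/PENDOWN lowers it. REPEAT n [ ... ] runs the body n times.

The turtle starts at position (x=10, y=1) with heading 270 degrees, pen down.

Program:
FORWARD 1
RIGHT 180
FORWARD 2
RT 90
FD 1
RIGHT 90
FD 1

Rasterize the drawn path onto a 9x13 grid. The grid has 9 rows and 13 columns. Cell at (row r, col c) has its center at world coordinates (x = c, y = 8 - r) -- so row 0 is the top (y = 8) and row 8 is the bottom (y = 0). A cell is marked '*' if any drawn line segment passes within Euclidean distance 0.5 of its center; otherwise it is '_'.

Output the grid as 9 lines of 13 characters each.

Segment 0: (10,1) -> (10,0)
Segment 1: (10,0) -> (10,2)
Segment 2: (10,2) -> (11,2)
Segment 3: (11,2) -> (11,1)

Answer: _____________
_____________
_____________
_____________
_____________
_____________
__________**_
__________**_
__________*__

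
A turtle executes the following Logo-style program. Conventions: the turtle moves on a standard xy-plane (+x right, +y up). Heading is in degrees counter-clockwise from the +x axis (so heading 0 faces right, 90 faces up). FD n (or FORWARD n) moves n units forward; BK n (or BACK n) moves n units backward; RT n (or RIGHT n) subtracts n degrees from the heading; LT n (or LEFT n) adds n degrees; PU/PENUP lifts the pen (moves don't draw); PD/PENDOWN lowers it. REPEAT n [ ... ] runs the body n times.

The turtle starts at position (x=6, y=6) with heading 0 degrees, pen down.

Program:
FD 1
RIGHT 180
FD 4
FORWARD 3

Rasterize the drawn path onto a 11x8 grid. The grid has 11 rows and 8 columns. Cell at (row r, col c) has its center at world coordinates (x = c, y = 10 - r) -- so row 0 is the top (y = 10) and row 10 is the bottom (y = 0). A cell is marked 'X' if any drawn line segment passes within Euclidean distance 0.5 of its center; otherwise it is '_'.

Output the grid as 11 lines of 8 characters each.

Answer: ________
________
________
________
XXXXXXXX
________
________
________
________
________
________

Derivation:
Segment 0: (6,6) -> (7,6)
Segment 1: (7,6) -> (3,6)
Segment 2: (3,6) -> (0,6)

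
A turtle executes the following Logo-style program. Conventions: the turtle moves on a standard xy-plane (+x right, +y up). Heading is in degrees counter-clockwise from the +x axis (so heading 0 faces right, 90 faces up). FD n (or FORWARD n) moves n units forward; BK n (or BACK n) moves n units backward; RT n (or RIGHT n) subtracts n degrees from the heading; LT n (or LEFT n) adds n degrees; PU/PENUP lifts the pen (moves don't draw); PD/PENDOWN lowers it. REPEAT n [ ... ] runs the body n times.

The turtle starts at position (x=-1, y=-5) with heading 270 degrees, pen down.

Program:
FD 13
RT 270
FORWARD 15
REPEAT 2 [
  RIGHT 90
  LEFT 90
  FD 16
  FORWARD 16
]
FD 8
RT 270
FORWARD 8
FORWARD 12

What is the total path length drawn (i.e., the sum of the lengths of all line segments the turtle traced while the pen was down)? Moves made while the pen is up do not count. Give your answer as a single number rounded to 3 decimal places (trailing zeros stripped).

Answer: 120

Derivation:
Executing turtle program step by step:
Start: pos=(-1,-5), heading=270, pen down
FD 13: (-1,-5) -> (-1,-18) [heading=270, draw]
RT 270: heading 270 -> 0
FD 15: (-1,-18) -> (14,-18) [heading=0, draw]
REPEAT 2 [
  -- iteration 1/2 --
  RT 90: heading 0 -> 270
  LT 90: heading 270 -> 0
  FD 16: (14,-18) -> (30,-18) [heading=0, draw]
  FD 16: (30,-18) -> (46,-18) [heading=0, draw]
  -- iteration 2/2 --
  RT 90: heading 0 -> 270
  LT 90: heading 270 -> 0
  FD 16: (46,-18) -> (62,-18) [heading=0, draw]
  FD 16: (62,-18) -> (78,-18) [heading=0, draw]
]
FD 8: (78,-18) -> (86,-18) [heading=0, draw]
RT 270: heading 0 -> 90
FD 8: (86,-18) -> (86,-10) [heading=90, draw]
FD 12: (86,-10) -> (86,2) [heading=90, draw]
Final: pos=(86,2), heading=90, 9 segment(s) drawn

Segment lengths:
  seg 1: (-1,-5) -> (-1,-18), length = 13
  seg 2: (-1,-18) -> (14,-18), length = 15
  seg 3: (14,-18) -> (30,-18), length = 16
  seg 4: (30,-18) -> (46,-18), length = 16
  seg 5: (46,-18) -> (62,-18), length = 16
  seg 6: (62,-18) -> (78,-18), length = 16
  seg 7: (78,-18) -> (86,-18), length = 8
  seg 8: (86,-18) -> (86,-10), length = 8
  seg 9: (86,-10) -> (86,2), length = 12
Total = 120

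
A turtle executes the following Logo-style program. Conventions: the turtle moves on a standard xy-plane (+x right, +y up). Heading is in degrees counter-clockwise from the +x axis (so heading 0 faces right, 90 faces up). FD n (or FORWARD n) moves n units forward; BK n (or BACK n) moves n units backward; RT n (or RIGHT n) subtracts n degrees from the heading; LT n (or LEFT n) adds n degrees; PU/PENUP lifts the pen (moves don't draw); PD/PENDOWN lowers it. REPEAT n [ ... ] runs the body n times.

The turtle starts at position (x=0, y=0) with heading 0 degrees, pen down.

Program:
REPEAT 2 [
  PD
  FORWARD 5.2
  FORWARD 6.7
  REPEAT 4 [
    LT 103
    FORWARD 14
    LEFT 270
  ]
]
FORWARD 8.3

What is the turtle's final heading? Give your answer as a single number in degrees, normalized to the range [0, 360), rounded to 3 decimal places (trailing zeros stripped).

Executing turtle program step by step:
Start: pos=(0,0), heading=0, pen down
REPEAT 2 [
  -- iteration 1/2 --
  PD: pen down
  FD 5.2: (0,0) -> (5.2,0) [heading=0, draw]
  FD 6.7: (5.2,0) -> (11.9,0) [heading=0, draw]
  REPEAT 4 [
    -- iteration 1/4 --
    LT 103: heading 0 -> 103
    FD 14: (11.9,0) -> (8.751,13.641) [heading=103, draw]
    LT 270: heading 103 -> 13
    -- iteration 2/4 --
    LT 103: heading 13 -> 116
    FD 14: (8.751,13.641) -> (2.613,26.224) [heading=116, draw]
    LT 270: heading 116 -> 26
    -- iteration 3/4 --
    LT 103: heading 26 -> 129
    FD 14: (2.613,26.224) -> (-6.197,37.104) [heading=129, draw]
    LT 270: heading 129 -> 39
    -- iteration 4/4 --
    LT 103: heading 39 -> 142
    FD 14: (-6.197,37.104) -> (-17.229,45.724) [heading=142, draw]
    LT 270: heading 142 -> 52
  ]
  -- iteration 2/2 --
  PD: pen down
  FD 5.2: (-17.229,45.724) -> (-14.028,49.821) [heading=52, draw]
  FD 6.7: (-14.028,49.821) -> (-9.903,55.101) [heading=52, draw]
  REPEAT 4 [
    -- iteration 1/4 --
    LT 103: heading 52 -> 155
    FD 14: (-9.903,55.101) -> (-22.591,61.018) [heading=155, draw]
    LT 270: heading 155 -> 65
    -- iteration 2/4 --
    LT 103: heading 65 -> 168
    FD 14: (-22.591,61.018) -> (-36.285,63.928) [heading=168, draw]
    LT 270: heading 168 -> 78
    -- iteration 3/4 --
    LT 103: heading 78 -> 181
    FD 14: (-36.285,63.928) -> (-50.283,63.684) [heading=181, draw]
    LT 270: heading 181 -> 91
    -- iteration 4/4 --
    LT 103: heading 91 -> 194
    FD 14: (-50.283,63.684) -> (-63.867,60.297) [heading=194, draw]
    LT 270: heading 194 -> 104
  ]
]
FD 8.3: (-63.867,60.297) -> (-65.875,68.351) [heading=104, draw]
Final: pos=(-65.875,68.351), heading=104, 13 segment(s) drawn

Answer: 104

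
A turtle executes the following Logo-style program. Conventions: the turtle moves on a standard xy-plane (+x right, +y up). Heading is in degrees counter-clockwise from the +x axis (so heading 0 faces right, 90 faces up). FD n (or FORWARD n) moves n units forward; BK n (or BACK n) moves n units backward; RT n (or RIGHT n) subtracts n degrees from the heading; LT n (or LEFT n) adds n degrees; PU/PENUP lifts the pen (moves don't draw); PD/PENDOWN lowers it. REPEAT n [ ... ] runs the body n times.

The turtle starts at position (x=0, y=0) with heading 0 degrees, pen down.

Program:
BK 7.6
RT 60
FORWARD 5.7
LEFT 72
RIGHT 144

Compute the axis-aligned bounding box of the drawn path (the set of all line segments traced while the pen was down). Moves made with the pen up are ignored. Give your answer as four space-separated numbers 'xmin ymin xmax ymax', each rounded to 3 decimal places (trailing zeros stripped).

Answer: -7.6 -4.936 0 0

Derivation:
Executing turtle program step by step:
Start: pos=(0,0), heading=0, pen down
BK 7.6: (0,0) -> (-7.6,0) [heading=0, draw]
RT 60: heading 0 -> 300
FD 5.7: (-7.6,0) -> (-4.75,-4.936) [heading=300, draw]
LT 72: heading 300 -> 12
RT 144: heading 12 -> 228
Final: pos=(-4.75,-4.936), heading=228, 2 segment(s) drawn

Segment endpoints: x in {-7.6, -4.75, 0}, y in {-4.936, 0}
xmin=-7.6, ymin=-4.936, xmax=0, ymax=0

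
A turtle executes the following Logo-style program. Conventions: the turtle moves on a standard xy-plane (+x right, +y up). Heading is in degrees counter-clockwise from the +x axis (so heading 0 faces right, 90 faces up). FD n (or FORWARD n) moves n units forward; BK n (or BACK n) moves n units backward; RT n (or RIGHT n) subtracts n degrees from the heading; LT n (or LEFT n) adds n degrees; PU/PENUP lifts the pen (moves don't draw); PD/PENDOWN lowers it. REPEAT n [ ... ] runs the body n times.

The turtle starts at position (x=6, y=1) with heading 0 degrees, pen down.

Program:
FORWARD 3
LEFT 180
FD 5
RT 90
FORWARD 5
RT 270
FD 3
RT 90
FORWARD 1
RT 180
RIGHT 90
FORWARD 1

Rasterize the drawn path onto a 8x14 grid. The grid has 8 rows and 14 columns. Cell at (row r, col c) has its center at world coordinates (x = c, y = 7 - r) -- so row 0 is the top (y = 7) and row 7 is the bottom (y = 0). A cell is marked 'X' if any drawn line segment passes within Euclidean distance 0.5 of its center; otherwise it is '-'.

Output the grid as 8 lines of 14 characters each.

Answer: XX------------
-XXXX---------
----X---------
----X---------
----X---------
----X---------
----XXXXXX----
--------------

Derivation:
Segment 0: (6,1) -> (9,1)
Segment 1: (9,1) -> (4,1)
Segment 2: (4,1) -> (4,6)
Segment 3: (4,6) -> (1,6)
Segment 4: (1,6) -> (1,7)
Segment 5: (1,7) -> (-0,7)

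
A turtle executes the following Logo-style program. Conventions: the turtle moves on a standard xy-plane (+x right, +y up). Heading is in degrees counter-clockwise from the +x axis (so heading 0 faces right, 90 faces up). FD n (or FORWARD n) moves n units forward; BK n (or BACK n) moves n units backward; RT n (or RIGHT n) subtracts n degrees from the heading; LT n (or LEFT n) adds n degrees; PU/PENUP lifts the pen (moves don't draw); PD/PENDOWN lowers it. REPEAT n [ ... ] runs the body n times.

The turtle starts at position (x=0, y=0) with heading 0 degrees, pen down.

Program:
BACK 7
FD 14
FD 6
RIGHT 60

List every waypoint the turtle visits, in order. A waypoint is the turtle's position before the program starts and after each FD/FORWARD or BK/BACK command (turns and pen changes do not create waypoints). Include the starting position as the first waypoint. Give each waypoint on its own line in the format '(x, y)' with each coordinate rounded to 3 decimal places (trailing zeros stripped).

Executing turtle program step by step:
Start: pos=(0,0), heading=0, pen down
BK 7: (0,0) -> (-7,0) [heading=0, draw]
FD 14: (-7,0) -> (7,0) [heading=0, draw]
FD 6: (7,0) -> (13,0) [heading=0, draw]
RT 60: heading 0 -> 300
Final: pos=(13,0), heading=300, 3 segment(s) drawn
Waypoints (4 total):
(0, 0)
(-7, 0)
(7, 0)
(13, 0)

Answer: (0, 0)
(-7, 0)
(7, 0)
(13, 0)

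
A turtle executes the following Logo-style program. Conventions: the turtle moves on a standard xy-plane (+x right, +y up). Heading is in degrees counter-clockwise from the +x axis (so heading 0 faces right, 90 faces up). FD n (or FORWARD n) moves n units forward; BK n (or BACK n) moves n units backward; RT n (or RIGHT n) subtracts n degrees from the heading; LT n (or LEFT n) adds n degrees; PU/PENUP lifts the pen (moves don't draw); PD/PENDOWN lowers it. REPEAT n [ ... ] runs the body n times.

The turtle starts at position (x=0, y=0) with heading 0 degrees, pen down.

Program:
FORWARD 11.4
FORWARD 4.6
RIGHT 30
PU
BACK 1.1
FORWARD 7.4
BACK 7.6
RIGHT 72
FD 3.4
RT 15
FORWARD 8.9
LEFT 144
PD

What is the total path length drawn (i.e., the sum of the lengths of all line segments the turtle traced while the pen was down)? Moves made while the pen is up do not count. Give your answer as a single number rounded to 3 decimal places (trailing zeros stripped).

Executing turtle program step by step:
Start: pos=(0,0), heading=0, pen down
FD 11.4: (0,0) -> (11.4,0) [heading=0, draw]
FD 4.6: (11.4,0) -> (16,0) [heading=0, draw]
RT 30: heading 0 -> 330
PU: pen up
BK 1.1: (16,0) -> (15.047,0.55) [heading=330, move]
FD 7.4: (15.047,0.55) -> (21.456,-3.15) [heading=330, move]
BK 7.6: (21.456,-3.15) -> (14.874,0.65) [heading=330, move]
RT 72: heading 330 -> 258
FD 3.4: (14.874,0.65) -> (14.167,-2.676) [heading=258, move]
RT 15: heading 258 -> 243
FD 8.9: (14.167,-2.676) -> (10.127,-10.606) [heading=243, move]
LT 144: heading 243 -> 27
PD: pen down
Final: pos=(10.127,-10.606), heading=27, 2 segment(s) drawn

Segment lengths:
  seg 1: (0,0) -> (11.4,0), length = 11.4
  seg 2: (11.4,0) -> (16,0), length = 4.6
Total = 16

Answer: 16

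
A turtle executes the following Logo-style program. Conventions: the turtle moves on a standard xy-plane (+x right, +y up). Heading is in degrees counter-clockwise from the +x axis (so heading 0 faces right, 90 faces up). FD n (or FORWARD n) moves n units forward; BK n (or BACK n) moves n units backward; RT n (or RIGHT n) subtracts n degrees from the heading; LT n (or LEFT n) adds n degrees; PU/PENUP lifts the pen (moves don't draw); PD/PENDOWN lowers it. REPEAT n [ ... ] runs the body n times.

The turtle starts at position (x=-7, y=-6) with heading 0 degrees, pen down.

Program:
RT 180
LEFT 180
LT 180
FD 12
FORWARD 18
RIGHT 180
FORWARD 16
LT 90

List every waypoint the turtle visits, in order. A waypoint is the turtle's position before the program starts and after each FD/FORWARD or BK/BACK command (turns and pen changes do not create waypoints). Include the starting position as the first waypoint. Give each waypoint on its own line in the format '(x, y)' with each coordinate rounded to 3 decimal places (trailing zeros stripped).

Answer: (-7, -6)
(-19, -6)
(-37, -6)
(-21, -6)

Derivation:
Executing turtle program step by step:
Start: pos=(-7,-6), heading=0, pen down
RT 180: heading 0 -> 180
LT 180: heading 180 -> 0
LT 180: heading 0 -> 180
FD 12: (-7,-6) -> (-19,-6) [heading=180, draw]
FD 18: (-19,-6) -> (-37,-6) [heading=180, draw]
RT 180: heading 180 -> 0
FD 16: (-37,-6) -> (-21,-6) [heading=0, draw]
LT 90: heading 0 -> 90
Final: pos=(-21,-6), heading=90, 3 segment(s) drawn
Waypoints (4 total):
(-7, -6)
(-19, -6)
(-37, -6)
(-21, -6)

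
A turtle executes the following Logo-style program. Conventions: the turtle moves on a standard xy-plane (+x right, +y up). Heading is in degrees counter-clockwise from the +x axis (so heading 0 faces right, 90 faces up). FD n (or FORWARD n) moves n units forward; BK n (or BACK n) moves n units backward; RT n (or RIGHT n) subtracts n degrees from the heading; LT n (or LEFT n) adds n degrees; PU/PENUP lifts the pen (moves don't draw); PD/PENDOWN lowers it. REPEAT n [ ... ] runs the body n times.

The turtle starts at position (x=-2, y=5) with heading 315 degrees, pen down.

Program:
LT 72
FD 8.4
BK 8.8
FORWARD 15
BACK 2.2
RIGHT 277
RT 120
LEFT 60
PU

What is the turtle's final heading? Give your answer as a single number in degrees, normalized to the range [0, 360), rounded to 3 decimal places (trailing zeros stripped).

Executing turtle program step by step:
Start: pos=(-2,5), heading=315, pen down
LT 72: heading 315 -> 27
FD 8.4: (-2,5) -> (5.484,8.814) [heading=27, draw]
BK 8.8: (5.484,8.814) -> (-2.356,4.818) [heading=27, draw]
FD 15: (-2.356,4.818) -> (11.009,11.628) [heading=27, draw]
BK 2.2: (11.009,11.628) -> (9.048,10.629) [heading=27, draw]
RT 277: heading 27 -> 110
RT 120: heading 110 -> 350
LT 60: heading 350 -> 50
PU: pen up
Final: pos=(9.048,10.629), heading=50, 4 segment(s) drawn

Answer: 50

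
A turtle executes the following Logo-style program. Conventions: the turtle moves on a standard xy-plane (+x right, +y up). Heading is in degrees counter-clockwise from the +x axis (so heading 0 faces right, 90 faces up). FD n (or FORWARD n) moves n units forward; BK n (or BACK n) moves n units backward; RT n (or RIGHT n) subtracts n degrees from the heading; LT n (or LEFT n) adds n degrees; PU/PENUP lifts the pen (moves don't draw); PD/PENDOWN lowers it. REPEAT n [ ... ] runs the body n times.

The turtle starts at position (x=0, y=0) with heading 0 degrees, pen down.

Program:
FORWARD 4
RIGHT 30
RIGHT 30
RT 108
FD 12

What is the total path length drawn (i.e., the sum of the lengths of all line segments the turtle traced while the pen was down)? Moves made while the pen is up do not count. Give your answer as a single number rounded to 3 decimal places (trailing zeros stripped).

Answer: 16

Derivation:
Executing turtle program step by step:
Start: pos=(0,0), heading=0, pen down
FD 4: (0,0) -> (4,0) [heading=0, draw]
RT 30: heading 0 -> 330
RT 30: heading 330 -> 300
RT 108: heading 300 -> 192
FD 12: (4,0) -> (-7.738,-2.495) [heading=192, draw]
Final: pos=(-7.738,-2.495), heading=192, 2 segment(s) drawn

Segment lengths:
  seg 1: (0,0) -> (4,0), length = 4
  seg 2: (4,0) -> (-7.738,-2.495), length = 12
Total = 16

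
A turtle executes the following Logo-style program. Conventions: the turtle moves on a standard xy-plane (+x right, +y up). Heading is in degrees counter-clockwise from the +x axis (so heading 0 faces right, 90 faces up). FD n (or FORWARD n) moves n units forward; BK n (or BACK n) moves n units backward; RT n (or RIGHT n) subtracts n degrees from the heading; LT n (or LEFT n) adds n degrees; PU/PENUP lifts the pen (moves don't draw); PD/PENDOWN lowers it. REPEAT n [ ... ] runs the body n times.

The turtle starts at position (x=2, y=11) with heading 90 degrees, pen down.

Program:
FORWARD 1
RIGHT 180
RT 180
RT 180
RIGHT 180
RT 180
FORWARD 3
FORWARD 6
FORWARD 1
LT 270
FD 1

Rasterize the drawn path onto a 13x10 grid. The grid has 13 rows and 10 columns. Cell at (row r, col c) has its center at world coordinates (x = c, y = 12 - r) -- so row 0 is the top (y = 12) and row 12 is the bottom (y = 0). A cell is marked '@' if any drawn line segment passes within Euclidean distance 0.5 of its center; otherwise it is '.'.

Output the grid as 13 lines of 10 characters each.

Answer: ..@.......
..@.......
..@.......
..@.......
..@.......
..@.......
..@.......
..@.......
..@.......
..@.......
.@@.......
..........
..........

Derivation:
Segment 0: (2,11) -> (2,12)
Segment 1: (2,12) -> (2,9)
Segment 2: (2,9) -> (2,3)
Segment 3: (2,3) -> (2,2)
Segment 4: (2,2) -> (1,2)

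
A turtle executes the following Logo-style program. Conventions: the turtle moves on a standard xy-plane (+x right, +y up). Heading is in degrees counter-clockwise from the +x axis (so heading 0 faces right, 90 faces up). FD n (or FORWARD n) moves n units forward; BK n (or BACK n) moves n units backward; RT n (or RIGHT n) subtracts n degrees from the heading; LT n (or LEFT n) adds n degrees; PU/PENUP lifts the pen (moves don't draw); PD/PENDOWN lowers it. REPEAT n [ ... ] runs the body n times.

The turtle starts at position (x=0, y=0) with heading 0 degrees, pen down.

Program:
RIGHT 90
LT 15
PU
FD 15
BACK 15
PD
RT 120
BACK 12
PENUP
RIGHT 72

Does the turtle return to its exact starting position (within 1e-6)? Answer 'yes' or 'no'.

Answer: no

Derivation:
Executing turtle program step by step:
Start: pos=(0,0), heading=0, pen down
RT 90: heading 0 -> 270
LT 15: heading 270 -> 285
PU: pen up
FD 15: (0,0) -> (3.882,-14.489) [heading=285, move]
BK 15: (3.882,-14.489) -> (0,0) [heading=285, move]
PD: pen down
RT 120: heading 285 -> 165
BK 12: (0,0) -> (11.591,-3.106) [heading=165, draw]
PU: pen up
RT 72: heading 165 -> 93
Final: pos=(11.591,-3.106), heading=93, 1 segment(s) drawn

Start position: (0, 0)
Final position: (11.591, -3.106)
Distance = 12; >= 1e-6 -> NOT closed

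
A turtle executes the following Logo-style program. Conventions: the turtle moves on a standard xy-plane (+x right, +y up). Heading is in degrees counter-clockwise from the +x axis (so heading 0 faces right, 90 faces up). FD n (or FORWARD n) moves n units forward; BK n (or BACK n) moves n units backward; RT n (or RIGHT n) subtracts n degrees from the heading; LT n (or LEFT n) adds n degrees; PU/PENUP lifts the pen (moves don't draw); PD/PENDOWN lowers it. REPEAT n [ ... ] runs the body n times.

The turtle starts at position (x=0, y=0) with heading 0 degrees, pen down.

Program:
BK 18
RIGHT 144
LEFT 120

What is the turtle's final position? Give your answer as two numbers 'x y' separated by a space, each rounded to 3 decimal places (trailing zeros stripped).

Executing turtle program step by step:
Start: pos=(0,0), heading=0, pen down
BK 18: (0,0) -> (-18,0) [heading=0, draw]
RT 144: heading 0 -> 216
LT 120: heading 216 -> 336
Final: pos=(-18,0), heading=336, 1 segment(s) drawn

Answer: -18 0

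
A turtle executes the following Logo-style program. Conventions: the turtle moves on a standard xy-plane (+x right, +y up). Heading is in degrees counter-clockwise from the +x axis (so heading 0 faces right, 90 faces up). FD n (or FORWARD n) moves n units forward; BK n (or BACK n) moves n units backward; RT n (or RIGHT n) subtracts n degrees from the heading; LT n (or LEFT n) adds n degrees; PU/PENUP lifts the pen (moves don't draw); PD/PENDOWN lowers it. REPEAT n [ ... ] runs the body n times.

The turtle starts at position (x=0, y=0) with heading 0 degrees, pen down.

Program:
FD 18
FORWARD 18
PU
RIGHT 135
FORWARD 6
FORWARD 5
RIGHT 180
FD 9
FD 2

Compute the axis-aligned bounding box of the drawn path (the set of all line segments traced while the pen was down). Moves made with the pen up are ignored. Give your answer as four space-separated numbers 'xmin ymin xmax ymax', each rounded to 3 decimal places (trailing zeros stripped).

Answer: 0 0 36 0

Derivation:
Executing turtle program step by step:
Start: pos=(0,0), heading=0, pen down
FD 18: (0,0) -> (18,0) [heading=0, draw]
FD 18: (18,0) -> (36,0) [heading=0, draw]
PU: pen up
RT 135: heading 0 -> 225
FD 6: (36,0) -> (31.757,-4.243) [heading=225, move]
FD 5: (31.757,-4.243) -> (28.222,-7.778) [heading=225, move]
RT 180: heading 225 -> 45
FD 9: (28.222,-7.778) -> (34.586,-1.414) [heading=45, move]
FD 2: (34.586,-1.414) -> (36,0) [heading=45, move]
Final: pos=(36,0), heading=45, 2 segment(s) drawn

Segment endpoints: x in {0, 18, 36}, y in {0}
xmin=0, ymin=0, xmax=36, ymax=0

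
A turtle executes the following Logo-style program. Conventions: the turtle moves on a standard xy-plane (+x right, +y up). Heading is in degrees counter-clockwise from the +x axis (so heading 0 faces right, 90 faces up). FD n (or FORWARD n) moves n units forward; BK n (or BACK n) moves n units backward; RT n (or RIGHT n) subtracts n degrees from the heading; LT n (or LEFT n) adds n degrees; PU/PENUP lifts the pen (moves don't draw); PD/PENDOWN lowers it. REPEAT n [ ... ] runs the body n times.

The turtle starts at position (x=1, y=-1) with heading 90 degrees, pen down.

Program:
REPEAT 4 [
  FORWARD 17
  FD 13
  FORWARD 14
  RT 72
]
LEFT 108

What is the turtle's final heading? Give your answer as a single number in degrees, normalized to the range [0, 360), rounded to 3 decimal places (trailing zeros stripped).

Executing turtle program step by step:
Start: pos=(1,-1), heading=90, pen down
REPEAT 4 [
  -- iteration 1/4 --
  FD 17: (1,-1) -> (1,16) [heading=90, draw]
  FD 13: (1,16) -> (1,29) [heading=90, draw]
  FD 14: (1,29) -> (1,43) [heading=90, draw]
  RT 72: heading 90 -> 18
  -- iteration 2/4 --
  FD 17: (1,43) -> (17.168,48.253) [heading=18, draw]
  FD 13: (17.168,48.253) -> (29.532,52.271) [heading=18, draw]
  FD 14: (29.532,52.271) -> (42.846,56.597) [heading=18, draw]
  RT 72: heading 18 -> 306
  -- iteration 3/4 --
  FD 17: (42.846,56.597) -> (52.839,42.843) [heading=306, draw]
  FD 13: (52.839,42.843) -> (60.48,32.326) [heading=306, draw]
  FD 14: (60.48,32.326) -> (68.709,21) [heading=306, draw]
  RT 72: heading 306 -> 234
  -- iteration 4/4 --
  FD 17: (68.709,21) -> (58.717,7.247) [heading=234, draw]
  FD 13: (58.717,7.247) -> (51.075,-3.271) [heading=234, draw]
  FD 14: (51.075,-3.271) -> (42.846,-14.597) [heading=234, draw]
  RT 72: heading 234 -> 162
]
LT 108: heading 162 -> 270
Final: pos=(42.846,-14.597), heading=270, 12 segment(s) drawn

Answer: 270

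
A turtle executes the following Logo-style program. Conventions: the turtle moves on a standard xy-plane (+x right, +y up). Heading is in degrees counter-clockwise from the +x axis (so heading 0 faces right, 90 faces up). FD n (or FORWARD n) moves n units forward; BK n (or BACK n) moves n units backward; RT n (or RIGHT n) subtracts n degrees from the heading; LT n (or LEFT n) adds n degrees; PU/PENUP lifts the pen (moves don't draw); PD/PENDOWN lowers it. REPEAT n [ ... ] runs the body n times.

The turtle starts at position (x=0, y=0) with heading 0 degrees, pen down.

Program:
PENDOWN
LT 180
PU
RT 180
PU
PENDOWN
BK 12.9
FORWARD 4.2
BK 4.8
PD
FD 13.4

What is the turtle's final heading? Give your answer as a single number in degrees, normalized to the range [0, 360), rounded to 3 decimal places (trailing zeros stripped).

Executing turtle program step by step:
Start: pos=(0,0), heading=0, pen down
PD: pen down
LT 180: heading 0 -> 180
PU: pen up
RT 180: heading 180 -> 0
PU: pen up
PD: pen down
BK 12.9: (0,0) -> (-12.9,0) [heading=0, draw]
FD 4.2: (-12.9,0) -> (-8.7,0) [heading=0, draw]
BK 4.8: (-8.7,0) -> (-13.5,0) [heading=0, draw]
PD: pen down
FD 13.4: (-13.5,0) -> (-0.1,0) [heading=0, draw]
Final: pos=(-0.1,0), heading=0, 4 segment(s) drawn

Answer: 0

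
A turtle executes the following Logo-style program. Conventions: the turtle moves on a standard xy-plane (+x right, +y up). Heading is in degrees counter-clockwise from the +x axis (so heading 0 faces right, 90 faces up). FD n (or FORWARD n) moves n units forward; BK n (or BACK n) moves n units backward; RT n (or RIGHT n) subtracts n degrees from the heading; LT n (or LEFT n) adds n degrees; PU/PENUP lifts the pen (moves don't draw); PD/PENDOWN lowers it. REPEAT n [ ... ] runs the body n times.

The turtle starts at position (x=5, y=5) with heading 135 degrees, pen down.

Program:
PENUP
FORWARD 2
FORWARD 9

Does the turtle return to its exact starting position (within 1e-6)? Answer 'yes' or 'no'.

Executing turtle program step by step:
Start: pos=(5,5), heading=135, pen down
PU: pen up
FD 2: (5,5) -> (3.586,6.414) [heading=135, move]
FD 9: (3.586,6.414) -> (-2.778,12.778) [heading=135, move]
Final: pos=(-2.778,12.778), heading=135, 0 segment(s) drawn

Start position: (5, 5)
Final position: (-2.778, 12.778)
Distance = 11; >= 1e-6 -> NOT closed

Answer: no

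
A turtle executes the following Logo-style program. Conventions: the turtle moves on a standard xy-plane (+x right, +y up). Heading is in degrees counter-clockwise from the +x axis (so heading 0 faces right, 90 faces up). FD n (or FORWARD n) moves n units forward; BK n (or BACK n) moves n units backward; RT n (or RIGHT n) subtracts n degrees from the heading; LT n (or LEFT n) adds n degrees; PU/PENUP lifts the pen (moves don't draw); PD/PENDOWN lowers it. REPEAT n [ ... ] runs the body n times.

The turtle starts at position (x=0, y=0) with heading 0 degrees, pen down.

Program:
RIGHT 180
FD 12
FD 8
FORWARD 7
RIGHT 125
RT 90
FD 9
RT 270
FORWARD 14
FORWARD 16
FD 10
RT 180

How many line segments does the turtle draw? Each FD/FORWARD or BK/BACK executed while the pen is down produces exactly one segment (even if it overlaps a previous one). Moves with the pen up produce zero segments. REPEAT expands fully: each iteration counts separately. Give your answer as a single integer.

Executing turtle program step by step:
Start: pos=(0,0), heading=0, pen down
RT 180: heading 0 -> 180
FD 12: (0,0) -> (-12,0) [heading=180, draw]
FD 8: (-12,0) -> (-20,0) [heading=180, draw]
FD 7: (-20,0) -> (-27,0) [heading=180, draw]
RT 125: heading 180 -> 55
RT 90: heading 55 -> 325
FD 9: (-27,0) -> (-19.628,-5.162) [heading=325, draw]
RT 270: heading 325 -> 55
FD 14: (-19.628,-5.162) -> (-11.598,6.306) [heading=55, draw]
FD 16: (-11.598,6.306) -> (-2.42,19.412) [heading=55, draw]
FD 10: (-2.42,19.412) -> (3.315,27.604) [heading=55, draw]
RT 180: heading 55 -> 235
Final: pos=(3.315,27.604), heading=235, 7 segment(s) drawn
Segments drawn: 7

Answer: 7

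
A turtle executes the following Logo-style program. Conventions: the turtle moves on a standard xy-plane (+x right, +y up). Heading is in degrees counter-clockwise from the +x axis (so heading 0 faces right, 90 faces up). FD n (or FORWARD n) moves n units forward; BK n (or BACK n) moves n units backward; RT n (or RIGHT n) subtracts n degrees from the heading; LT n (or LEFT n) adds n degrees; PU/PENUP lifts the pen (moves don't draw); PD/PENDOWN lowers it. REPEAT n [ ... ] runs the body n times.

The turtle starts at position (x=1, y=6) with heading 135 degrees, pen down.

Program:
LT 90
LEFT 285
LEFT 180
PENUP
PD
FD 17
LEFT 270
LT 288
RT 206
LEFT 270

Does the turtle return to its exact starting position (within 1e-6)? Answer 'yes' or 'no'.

Executing turtle program step by step:
Start: pos=(1,6), heading=135, pen down
LT 90: heading 135 -> 225
LT 285: heading 225 -> 150
LT 180: heading 150 -> 330
PU: pen up
PD: pen down
FD 17: (1,6) -> (15.722,-2.5) [heading=330, draw]
LT 270: heading 330 -> 240
LT 288: heading 240 -> 168
RT 206: heading 168 -> 322
LT 270: heading 322 -> 232
Final: pos=(15.722,-2.5), heading=232, 1 segment(s) drawn

Start position: (1, 6)
Final position: (15.722, -2.5)
Distance = 17; >= 1e-6 -> NOT closed

Answer: no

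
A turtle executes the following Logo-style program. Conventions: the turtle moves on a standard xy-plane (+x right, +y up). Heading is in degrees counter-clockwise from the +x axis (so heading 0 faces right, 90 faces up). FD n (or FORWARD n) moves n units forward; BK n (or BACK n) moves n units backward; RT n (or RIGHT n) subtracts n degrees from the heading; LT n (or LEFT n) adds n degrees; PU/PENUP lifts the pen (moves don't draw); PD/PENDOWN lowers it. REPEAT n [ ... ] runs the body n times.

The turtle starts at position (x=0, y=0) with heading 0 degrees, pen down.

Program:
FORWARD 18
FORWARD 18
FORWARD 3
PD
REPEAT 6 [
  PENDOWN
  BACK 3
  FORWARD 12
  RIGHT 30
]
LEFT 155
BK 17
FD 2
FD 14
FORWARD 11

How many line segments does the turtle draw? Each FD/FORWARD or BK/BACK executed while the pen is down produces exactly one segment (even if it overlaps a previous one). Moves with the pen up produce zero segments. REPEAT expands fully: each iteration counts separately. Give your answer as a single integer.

Answer: 19

Derivation:
Executing turtle program step by step:
Start: pos=(0,0), heading=0, pen down
FD 18: (0,0) -> (18,0) [heading=0, draw]
FD 18: (18,0) -> (36,0) [heading=0, draw]
FD 3: (36,0) -> (39,0) [heading=0, draw]
PD: pen down
REPEAT 6 [
  -- iteration 1/6 --
  PD: pen down
  BK 3: (39,0) -> (36,0) [heading=0, draw]
  FD 12: (36,0) -> (48,0) [heading=0, draw]
  RT 30: heading 0 -> 330
  -- iteration 2/6 --
  PD: pen down
  BK 3: (48,0) -> (45.402,1.5) [heading=330, draw]
  FD 12: (45.402,1.5) -> (55.794,-4.5) [heading=330, draw]
  RT 30: heading 330 -> 300
  -- iteration 3/6 --
  PD: pen down
  BK 3: (55.794,-4.5) -> (54.294,-1.902) [heading=300, draw]
  FD 12: (54.294,-1.902) -> (60.294,-12.294) [heading=300, draw]
  RT 30: heading 300 -> 270
  -- iteration 4/6 --
  PD: pen down
  BK 3: (60.294,-12.294) -> (60.294,-9.294) [heading=270, draw]
  FD 12: (60.294,-9.294) -> (60.294,-21.294) [heading=270, draw]
  RT 30: heading 270 -> 240
  -- iteration 5/6 --
  PD: pen down
  BK 3: (60.294,-21.294) -> (61.794,-18.696) [heading=240, draw]
  FD 12: (61.794,-18.696) -> (55.794,-29.088) [heading=240, draw]
  RT 30: heading 240 -> 210
  -- iteration 6/6 --
  PD: pen down
  BK 3: (55.794,-29.088) -> (58.392,-27.588) [heading=210, draw]
  FD 12: (58.392,-27.588) -> (48,-33.588) [heading=210, draw]
  RT 30: heading 210 -> 180
]
LT 155: heading 180 -> 335
BK 17: (48,-33.588) -> (32.593,-26.404) [heading=335, draw]
FD 2: (32.593,-26.404) -> (34.405,-27.249) [heading=335, draw]
FD 14: (34.405,-27.249) -> (47.094,-33.166) [heading=335, draw]
FD 11: (47.094,-33.166) -> (57.063,-37.815) [heading=335, draw]
Final: pos=(57.063,-37.815), heading=335, 19 segment(s) drawn
Segments drawn: 19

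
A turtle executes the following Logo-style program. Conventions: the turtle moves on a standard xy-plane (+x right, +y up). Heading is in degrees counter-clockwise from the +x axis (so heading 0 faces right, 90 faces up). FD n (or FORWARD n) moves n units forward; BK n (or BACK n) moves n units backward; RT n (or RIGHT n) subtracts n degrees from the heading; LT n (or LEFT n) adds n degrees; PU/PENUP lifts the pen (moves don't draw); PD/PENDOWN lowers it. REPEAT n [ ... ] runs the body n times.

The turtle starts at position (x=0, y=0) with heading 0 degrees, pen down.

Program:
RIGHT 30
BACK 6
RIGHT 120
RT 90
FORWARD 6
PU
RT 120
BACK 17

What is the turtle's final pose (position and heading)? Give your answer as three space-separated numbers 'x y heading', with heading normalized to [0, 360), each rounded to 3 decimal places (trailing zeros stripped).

Executing turtle program step by step:
Start: pos=(0,0), heading=0, pen down
RT 30: heading 0 -> 330
BK 6: (0,0) -> (-5.196,3) [heading=330, draw]
RT 120: heading 330 -> 210
RT 90: heading 210 -> 120
FD 6: (-5.196,3) -> (-8.196,8.196) [heading=120, draw]
PU: pen up
RT 120: heading 120 -> 0
BK 17: (-8.196,8.196) -> (-25.196,8.196) [heading=0, move]
Final: pos=(-25.196,8.196), heading=0, 2 segment(s) drawn

Answer: -25.196 8.196 0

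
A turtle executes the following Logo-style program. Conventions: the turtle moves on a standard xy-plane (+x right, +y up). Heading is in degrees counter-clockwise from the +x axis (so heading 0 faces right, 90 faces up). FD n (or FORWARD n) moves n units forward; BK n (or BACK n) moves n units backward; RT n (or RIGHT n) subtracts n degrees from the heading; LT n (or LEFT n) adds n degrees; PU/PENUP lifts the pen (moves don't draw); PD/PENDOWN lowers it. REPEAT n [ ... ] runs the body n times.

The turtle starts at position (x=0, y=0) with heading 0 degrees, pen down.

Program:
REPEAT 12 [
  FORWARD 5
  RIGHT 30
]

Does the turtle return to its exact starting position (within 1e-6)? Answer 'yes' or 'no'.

Answer: yes

Derivation:
Executing turtle program step by step:
Start: pos=(0,0), heading=0, pen down
REPEAT 12 [
  -- iteration 1/12 --
  FD 5: (0,0) -> (5,0) [heading=0, draw]
  RT 30: heading 0 -> 330
  -- iteration 2/12 --
  FD 5: (5,0) -> (9.33,-2.5) [heading=330, draw]
  RT 30: heading 330 -> 300
  -- iteration 3/12 --
  FD 5: (9.33,-2.5) -> (11.83,-6.83) [heading=300, draw]
  RT 30: heading 300 -> 270
  -- iteration 4/12 --
  FD 5: (11.83,-6.83) -> (11.83,-11.83) [heading=270, draw]
  RT 30: heading 270 -> 240
  -- iteration 5/12 --
  FD 5: (11.83,-11.83) -> (9.33,-16.16) [heading=240, draw]
  RT 30: heading 240 -> 210
  -- iteration 6/12 --
  FD 5: (9.33,-16.16) -> (5,-18.66) [heading=210, draw]
  RT 30: heading 210 -> 180
  -- iteration 7/12 --
  FD 5: (5,-18.66) -> (0,-18.66) [heading=180, draw]
  RT 30: heading 180 -> 150
  -- iteration 8/12 --
  FD 5: (0,-18.66) -> (-4.33,-16.16) [heading=150, draw]
  RT 30: heading 150 -> 120
  -- iteration 9/12 --
  FD 5: (-4.33,-16.16) -> (-6.83,-11.83) [heading=120, draw]
  RT 30: heading 120 -> 90
  -- iteration 10/12 --
  FD 5: (-6.83,-11.83) -> (-6.83,-6.83) [heading=90, draw]
  RT 30: heading 90 -> 60
  -- iteration 11/12 --
  FD 5: (-6.83,-6.83) -> (-4.33,-2.5) [heading=60, draw]
  RT 30: heading 60 -> 30
  -- iteration 12/12 --
  FD 5: (-4.33,-2.5) -> (0,0) [heading=30, draw]
  RT 30: heading 30 -> 0
]
Final: pos=(0,0), heading=0, 12 segment(s) drawn

Start position: (0, 0)
Final position: (0, 0)
Distance = 0; < 1e-6 -> CLOSED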